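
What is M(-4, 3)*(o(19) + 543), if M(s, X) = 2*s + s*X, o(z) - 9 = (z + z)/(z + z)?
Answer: -11060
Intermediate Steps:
o(z) = 10 (o(z) = 9 + (z + z)/(z + z) = 9 + (2*z)/((2*z)) = 9 + (2*z)*(1/(2*z)) = 9 + 1 = 10)
M(s, X) = 2*s + X*s
M(-4, 3)*(o(19) + 543) = (-4*(2 + 3))*(10 + 543) = -4*5*553 = -20*553 = -11060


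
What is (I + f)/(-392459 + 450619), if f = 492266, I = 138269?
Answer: 126107/11632 ≈ 10.841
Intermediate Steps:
(I + f)/(-392459 + 450619) = (138269 + 492266)/(-392459 + 450619) = 630535/58160 = 630535*(1/58160) = 126107/11632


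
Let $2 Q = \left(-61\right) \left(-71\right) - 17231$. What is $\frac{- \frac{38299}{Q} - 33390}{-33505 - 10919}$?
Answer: $\frac{215327201}{286534800} \approx 0.75149$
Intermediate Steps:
$Q = -6450$ ($Q = \frac{\left(-61\right) \left(-71\right) - 17231}{2} = \frac{4331 - 17231}{2} = \frac{1}{2} \left(-12900\right) = -6450$)
$\frac{- \frac{38299}{Q} - 33390}{-33505 - 10919} = \frac{- \frac{38299}{-6450} - 33390}{-33505 - 10919} = \frac{\left(-38299\right) \left(- \frac{1}{6450}\right) - 33390}{-44424} = \left(\frac{38299}{6450} - 33390\right) \left(- \frac{1}{44424}\right) = \left(- \frac{215327201}{6450}\right) \left(- \frac{1}{44424}\right) = \frac{215327201}{286534800}$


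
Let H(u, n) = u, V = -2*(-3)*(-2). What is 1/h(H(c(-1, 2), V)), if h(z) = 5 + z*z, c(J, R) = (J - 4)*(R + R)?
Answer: 1/405 ≈ 0.0024691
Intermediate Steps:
c(J, R) = 2*R*(-4 + J) (c(J, R) = (-4 + J)*(2*R) = 2*R*(-4 + J))
V = -12 (V = 6*(-2) = -12)
h(z) = 5 + z**2
1/h(H(c(-1, 2), V)) = 1/(5 + (2*2*(-4 - 1))**2) = 1/(5 + (2*2*(-5))**2) = 1/(5 + (-20)**2) = 1/(5 + 400) = 1/405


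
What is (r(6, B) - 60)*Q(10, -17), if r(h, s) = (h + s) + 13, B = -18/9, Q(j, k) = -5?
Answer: 215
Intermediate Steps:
B = -2 (B = -18*⅑ = -2)
r(h, s) = 13 + h + s
(r(6, B) - 60)*Q(10, -17) = ((13 + 6 - 2) - 60)*(-5) = (17 - 60)*(-5) = -43*(-5) = 215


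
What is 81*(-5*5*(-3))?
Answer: 6075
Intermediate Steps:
81*(-5*5*(-3)) = 81*(-25*(-3)) = 81*75 = 6075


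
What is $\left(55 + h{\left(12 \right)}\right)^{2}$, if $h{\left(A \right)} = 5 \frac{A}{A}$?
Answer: $3600$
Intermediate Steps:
$h{\left(A \right)} = 5$ ($h{\left(A \right)} = 5 \cdot 1 = 5$)
$\left(55 + h{\left(12 \right)}\right)^{2} = \left(55 + 5\right)^{2} = 60^{2} = 3600$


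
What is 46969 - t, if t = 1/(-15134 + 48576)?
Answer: 1570737297/33442 ≈ 46969.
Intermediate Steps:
t = 1/33442 ≈ 2.9903e-5
46969 - t = 46969 - 1*1/33442 = 46969 - 1/33442 = 1570737297/33442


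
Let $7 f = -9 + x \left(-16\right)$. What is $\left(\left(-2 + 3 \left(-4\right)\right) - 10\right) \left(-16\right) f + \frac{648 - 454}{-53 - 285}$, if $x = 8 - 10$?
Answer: $\frac{1491929}{1183} \approx 1261.1$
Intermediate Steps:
$x = -2$ ($x = 8 - 10 = -2$)
$f = \frac{23}{7}$ ($f = \frac{-9 - -32}{7} = \frac{-9 + 32}{7} = \frac{1}{7} \cdot 23 = \frac{23}{7} \approx 3.2857$)
$\left(\left(-2 + 3 \left(-4\right)\right) - 10\right) \left(-16\right) f + \frac{648 - 454}{-53 - 285} = \left(\left(-2 + 3 \left(-4\right)\right) - 10\right) \left(-16\right) \frac{23}{7} + \frac{648 - 454}{-53 - 285} = \left(\left(-2 - 12\right) - 10\right) \left(-16\right) \frac{23}{7} + \frac{194}{-338} = \left(-14 - 10\right) \left(-16\right) \frac{23}{7} + 194 \left(- \frac{1}{338}\right) = \left(-24\right) \left(-16\right) \frac{23}{7} - \frac{97}{169} = 384 \cdot \frac{23}{7} - \frac{97}{169} = \frac{8832}{7} - \frac{97}{169} = \frac{1491929}{1183}$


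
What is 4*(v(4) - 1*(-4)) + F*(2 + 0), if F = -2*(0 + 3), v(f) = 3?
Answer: 16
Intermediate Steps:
F = -6 (F = -2*3 = -6)
4*(v(4) - 1*(-4)) + F*(2 + 0) = 4*(3 - 1*(-4)) - 6*(2 + 0) = 4*(3 + 4) - 6*2 = 4*7 - 12 = 28 - 12 = 16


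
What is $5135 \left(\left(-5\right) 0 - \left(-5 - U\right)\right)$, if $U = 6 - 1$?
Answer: $51350$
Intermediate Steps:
$U = 5$
$5135 \left(\left(-5\right) 0 - \left(-5 - U\right)\right) = 5135 \left(\left(-5\right) 0 - \left(-5 - 5\right)\right) = 5135 \left(0 - \left(-5 - 5\right)\right) = 5135 \left(0 - -10\right) = 5135 \left(0 + 10\right) = 5135 \cdot 10 = 51350$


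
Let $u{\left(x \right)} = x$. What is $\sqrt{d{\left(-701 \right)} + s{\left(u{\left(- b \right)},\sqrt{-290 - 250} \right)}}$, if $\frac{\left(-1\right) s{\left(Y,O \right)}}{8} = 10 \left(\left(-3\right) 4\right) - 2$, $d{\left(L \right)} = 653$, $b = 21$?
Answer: $3 \sqrt{181} \approx 40.361$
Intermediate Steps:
$s{\left(Y,O \right)} = 976$ ($s{\left(Y,O \right)} = - 8 \left(10 \left(\left(-3\right) 4\right) - 2\right) = - 8 \left(10 \left(-12\right) - 2\right) = - 8 \left(-120 - 2\right) = \left(-8\right) \left(-122\right) = 976$)
$\sqrt{d{\left(-701 \right)} + s{\left(u{\left(- b \right)},\sqrt{-290 - 250} \right)}} = \sqrt{653 + 976} = \sqrt{1629} = 3 \sqrt{181}$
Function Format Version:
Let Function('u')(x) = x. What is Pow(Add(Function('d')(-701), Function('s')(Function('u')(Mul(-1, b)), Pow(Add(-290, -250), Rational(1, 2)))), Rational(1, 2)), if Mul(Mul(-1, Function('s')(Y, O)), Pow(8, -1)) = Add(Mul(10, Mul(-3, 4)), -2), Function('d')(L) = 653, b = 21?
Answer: Mul(3, Pow(181, Rational(1, 2))) ≈ 40.361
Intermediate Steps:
Function('s')(Y, O) = 976 (Function('s')(Y, O) = Mul(-8, Add(Mul(10, Mul(-3, 4)), -2)) = Mul(-8, Add(Mul(10, -12), -2)) = Mul(-8, Add(-120, -2)) = Mul(-8, -122) = 976)
Pow(Add(Function('d')(-701), Function('s')(Function('u')(Mul(-1, b)), Pow(Add(-290, -250), Rational(1, 2)))), Rational(1, 2)) = Pow(Add(653, 976), Rational(1, 2)) = Pow(1629, Rational(1, 2)) = Mul(3, Pow(181, Rational(1, 2)))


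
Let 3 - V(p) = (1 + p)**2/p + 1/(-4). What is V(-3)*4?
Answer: 55/3 ≈ 18.333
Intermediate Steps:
V(p) = 13/4 - (1 + p)**2/p (V(p) = 3 - ((1 + p)**2/p + 1/(-4)) = 3 - ((1 + p)**2/p + 1*(-1/4)) = 3 - ((1 + p)**2/p - 1/4) = 3 - (-1/4 + (1 + p)**2/p) = 3 + (1/4 - (1 + p)**2/p) = 13/4 - (1 + p)**2/p)
V(-3)*4 = (13/4 - 1*(1 - 3)**2/(-3))*4 = (13/4 - 1*(-1/3)*(-2)**2)*4 = (13/4 - 1*(-1/3)*4)*4 = (13/4 + 4/3)*4 = (55/12)*4 = 55/3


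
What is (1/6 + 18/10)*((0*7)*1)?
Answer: 0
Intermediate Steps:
(1/6 + 18/10)*((0*7)*1) = (1*(⅙) + 18*(⅒))*(0*1) = (⅙ + 9/5)*0 = (59/30)*0 = 0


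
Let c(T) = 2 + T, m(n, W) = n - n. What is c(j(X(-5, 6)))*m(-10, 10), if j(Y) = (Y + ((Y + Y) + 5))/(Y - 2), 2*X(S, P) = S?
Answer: 0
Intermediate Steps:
X(S, P) = S/2
m(n, W) = 0
j(Y) = (5 + 3*Y)/(-2 + Y) (j(Y) = (Y + (2*Y + 5))/(-2 + Y) = (Y + (5 + 2*Y))/(-2 + Y) = (5 + 3*Y)/(-2 + Y))
c(j(X(-5, 6)))*m(-10, 10) = (2 + (5 + 3*((1/2)*(-5)))/(-2 + (1/2)*(-5)))*0 = (2 + (5 + 3*(-5/2))/(-2 - 5/2))*0 = (2 + (5 - 15/2)/(-9/2))*0 = (2 - 2/9*(-5/2))*0 = (2 + 5/9)*0 = (23/9)*0 = 0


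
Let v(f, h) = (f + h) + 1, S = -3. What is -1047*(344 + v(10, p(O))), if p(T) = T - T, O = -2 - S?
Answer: -371685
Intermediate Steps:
O = 1 (O = -2 - 1*(-3) = -2 + 3 = 1)
p(T) = 0
v(f, h) = 1 + f + h
-1047*(344 + v(10, p(O))) = -1047*(344 + (1 + 10 + 0)) = -1047*(344 + 11) = -1047*355 = -371685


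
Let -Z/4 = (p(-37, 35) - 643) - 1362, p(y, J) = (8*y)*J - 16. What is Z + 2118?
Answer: 51642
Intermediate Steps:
p(y, J) = -16 + 8*J*y (p(y, J) = 8*J*y - 16 = -16 + 8*J*y)
Z = 49524 (Z = -4*(((-16 + 8*35*(-37)) - 643) - 1362) = -4*(((-16 - 10360) - 643) - 1362) = -4*((-10376 - 643) - 1362) = -4*(-11019 - 1362) = -4*(-12381) = 49524)
Z + 2118 = 49524 + 2118 = 51642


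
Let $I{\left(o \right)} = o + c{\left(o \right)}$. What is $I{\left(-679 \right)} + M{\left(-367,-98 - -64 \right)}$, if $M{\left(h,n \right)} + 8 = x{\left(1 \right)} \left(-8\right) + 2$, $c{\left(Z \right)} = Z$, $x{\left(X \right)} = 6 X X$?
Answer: $-1412$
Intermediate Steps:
$x{\left(X \right)} = 6 X^{2}$
$M{\left(h,n \right)} = -54$ ($M{\left(h,n \right)} = -8 + \left(6 \cdot 1^{2} \left(-8\right) + 2\right) = -8 + \left(6 \cdot 1 \left(-8\right) + 2\right) = -8 + \left(6 \left(-8\right) + 2\right) = -8 + \left(-48 + 2\right) = -8 - 46 = -54$)
$I{\left(o \right)} = 2 o$ ($I{\left(o \right)} = o + o = 2 o$)
$I{\left(-679 \right)} + M{\left(-367,-98 - -64 \right)} = 2 \left(-679\right) - 54 = -1358 - 54 = -1412$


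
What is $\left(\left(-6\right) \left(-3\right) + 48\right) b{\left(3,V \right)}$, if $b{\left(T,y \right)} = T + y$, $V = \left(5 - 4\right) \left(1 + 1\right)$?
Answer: $330$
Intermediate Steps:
$V = 2$ ($V = 1 \cdot 2 = 2$)
$\left(\left(-6\right) \left(-3\right) + 48\right) b{\left(3,V \right)} = \left(\left(-6\right) \left(-3\right) + 48\right) \left(3 + 2\right) = \left(18 + 48\right) 5 = 66 \cdot 5 = 330$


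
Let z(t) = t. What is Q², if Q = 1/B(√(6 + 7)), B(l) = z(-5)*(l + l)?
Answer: 1/1300 ≈ 0.00076923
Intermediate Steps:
B(l) = -10*l (B(l) = -5*(l + l) = -10*l)
Q = -√13/130 (Q = 1/(-10*√(6 + 7)) = 1/(-10*√13) = -√13/130 ≈ -0.027735)
Q² = (-√13/130)² = 1/1300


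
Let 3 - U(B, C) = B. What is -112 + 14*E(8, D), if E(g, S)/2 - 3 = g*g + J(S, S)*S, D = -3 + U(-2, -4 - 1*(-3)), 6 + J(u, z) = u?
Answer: 1540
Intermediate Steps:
U(B, C) = 3 - B
J(u, z) = -6 + u
D = 2 (D = -3 + (3 - 1*(-2)) = -3 + (3 + 2) = -3 + 5 = 2)
E(g, S) = 6 + 2*g² + 2*S*(-6 + S) (E(g, S) = 6 + 2*(g*g + (-6 + S)*S) = 6 + 2*(g² + S*(-6 + S)) = 6 + (2*g² + 2*S*(-6 + S)) = 6 + 2*g² + 2*S*(-6 + S))
-112 + 14*E(8, D) = -112 + 14*(6 + 2*8² + 2*2*(-6 + 2)) = -112 + 14*(6 + 2*64 + 2*2*(-4)) = -112 + 14*(6 + 128 - 16) = -112 + 14*118 = -112 + 1652 = 1540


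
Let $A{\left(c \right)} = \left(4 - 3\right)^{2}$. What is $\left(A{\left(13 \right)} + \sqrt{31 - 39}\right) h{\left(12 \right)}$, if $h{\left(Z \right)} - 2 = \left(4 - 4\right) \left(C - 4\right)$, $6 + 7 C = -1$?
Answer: $2 + 4 i \sqrt{2} \approx 2.0 + 5.6569 i$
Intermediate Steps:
$C = -1$ ($C = - \frac{6}{7} + \frac{1}{7} \left(-1\right) = - \frac{6}{7} - \frac{1}{7} = -1$)
$h{\left(Z \right)} = 2$ ($h{\left(Z \right)} = 2 + \left(4 - 4\right) \left(-1 - 4\right) = 2 + 0 \left(-5\right) = 2 + 0 = 2$)
$A{\left(c \right)} = 1$ ($A{\left(c \right)} = 1^{2} = 1$)
$\left(A{\left(13 \right)} + \sqrt{31 - 39}\right) h{\left(12 \right)} = \left(1 + \sqrt{31 - 39}\right) 2 = \left(1 + \sqrt{-8}\right) 2 = \left(1 + 2 i \sqrt{2}\right) 2 = 2 + 4 i \sqrt{2}$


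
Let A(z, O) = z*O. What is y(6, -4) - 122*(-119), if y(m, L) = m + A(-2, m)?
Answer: 14512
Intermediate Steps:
A(z, O) = O*z
y(m, L) = -m (y(m, L) = m + m*(-2) = m - 2*m = -m)
y(6, -4) - 122*(-119) = -1*6 - 122*(-119) = -6 + 14518 = 14512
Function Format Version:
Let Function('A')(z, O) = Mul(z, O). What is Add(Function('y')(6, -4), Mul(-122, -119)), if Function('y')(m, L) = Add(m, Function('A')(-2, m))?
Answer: 14512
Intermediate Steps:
Function('A')(z, O) = Mul(O, z)
Function('y')(m, L) = Mul(-1, m) (Function('y')(m, L) = Add(m, Mul(m, -2)) = Add(m, Mul(-2, m)) = Mul(-1, m))
Add(Function('y')(6, -4), Mul(-122, -119)) = Add(Mul(-1, 6), Mul(-122, -119)) = Add(-6, 14518) = 14512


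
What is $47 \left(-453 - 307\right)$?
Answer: $-35720$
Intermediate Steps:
$47 \left(-453 - 307\right) = 47 \left(-760\right) = -35720$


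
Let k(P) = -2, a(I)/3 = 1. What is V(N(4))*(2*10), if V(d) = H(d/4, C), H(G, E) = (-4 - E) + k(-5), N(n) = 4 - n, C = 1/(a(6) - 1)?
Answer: -130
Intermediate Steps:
a(I) = 3 (a(I) = 3*1 = 3)
C = 1/2 (C = 1/(3 - 1) = 1/2 ≈ 0.50000)
H(G, E) = -6 - E (H(G, E) = (-4 - E) - 2 = -6 - E)
V(d) = -13/2 (V(d) = -6 - 1*1/2 = -6 - 1/2 = -13/2)
V(N(4))*(2*10) = -13*10 = -13/2*20 = -130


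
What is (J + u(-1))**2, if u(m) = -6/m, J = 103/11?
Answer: 28561/121 ≈ 236.04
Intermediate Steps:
J = 103/11 (J = 103*(1/11) = 103/11 ≈ 9.3636)
(J + u(-1))**2 = (103/11 - 6/(-1))**2 = (103/11 - 6*(-1))**2 = (103/11 + 6)**2 = (169/11)**2 = 28561/121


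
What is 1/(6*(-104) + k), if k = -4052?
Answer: -1/4676 ≈ -0.00021386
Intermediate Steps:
1/(6*(-104) + k) = 1/(6*(-104) - 4052) = 1/(-624 - 4052) = 1/(-4676) = -1/4676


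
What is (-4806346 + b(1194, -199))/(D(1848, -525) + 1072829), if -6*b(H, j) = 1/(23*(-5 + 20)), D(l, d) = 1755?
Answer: -9949136221/2224388880 ≈ -4.4727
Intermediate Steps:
b(H, j) = -1/2070 (b(H, j) = -1/(23*(-5 + 20))/6 = -1/(6*(23*15)) = -⅙/345 = -⅙*1/345 = -1/2070)
(-4806346 + b(1194, -199))/(D(1848, -525) + 1072829) = (-4806346 - 1/2070)/(1755 + 1072829) = -9949136221/2070/1074584 = -9949136221/2070*1/1074584 = -9949136221/2224388880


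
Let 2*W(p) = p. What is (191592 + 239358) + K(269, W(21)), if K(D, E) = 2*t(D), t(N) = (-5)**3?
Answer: 430700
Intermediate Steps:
t(N) = -125
W(p) = p/2
K(D, E) = -250 (K(D, E) = 2*(-125) = -250)
(191592 + 239358) + K(269, W(21)) = (191592 + 239358) - 250 = 430950 - 250 = 430700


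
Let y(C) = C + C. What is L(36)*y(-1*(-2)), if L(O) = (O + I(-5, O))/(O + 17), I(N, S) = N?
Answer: 124/53 ≈ 2.3396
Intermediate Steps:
L(O) = (-5 + O)/(17 + O) (L(O) = (O - 5)/(O + 17) = (-5 + O)/(17 + O))
y(C) = 2*C
L(36)*y(-1*(-2)) = ((-5 + 36)/(17 + 36))*(2*(-1*(-2))) = (31/53)*(2*2) = ((1/53)*31)*4 = (31/53)*4 = 124/53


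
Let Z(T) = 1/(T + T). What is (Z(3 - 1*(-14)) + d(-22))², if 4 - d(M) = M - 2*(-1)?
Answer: 667489/1156 ≈ 577.41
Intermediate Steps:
Z(T) = 1/(2*T)
d(M) = 2 - M (d(M) = 4 - (M - 2*(-1)) = 4 - (M + 2) = 4 - (2 + M) = 4 + (-2 - M) = 2 - M)
(Z(3 - 1*(-14)) + d(-22))² = (1/(2*(3 - 1*(-14))) + (2 - 1*(-22)))² = (1/(2*(3 + 14)) + (2 + 22))² = ((½)/17 + 24)² = ((½)*(1/17) + 24)² = (1/34 + 24)² = (817/34)² = 667489/1156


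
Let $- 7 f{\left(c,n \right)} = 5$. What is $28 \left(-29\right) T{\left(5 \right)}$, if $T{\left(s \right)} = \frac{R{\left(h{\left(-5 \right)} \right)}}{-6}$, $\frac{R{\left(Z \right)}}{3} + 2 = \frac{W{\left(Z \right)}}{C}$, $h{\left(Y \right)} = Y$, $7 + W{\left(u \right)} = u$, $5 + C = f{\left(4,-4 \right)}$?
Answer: $\frac{203}{5} \approx 40.6$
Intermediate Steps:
$f{\left(c,n \right)} = - \frac{5}{7}$ ($f{\left(c,n \right)} = \left(- \frac{1}{7}\right) 5 = - \frac{5}{7}$)
$C = - \frac{40}{7}$ ($C = -5 - \frac{5}{7} = - \frac{40}{7} \approx -5.7143$)
$W{\left(u \right)} = -7 + u$
$R{\left(Z \right)} = - \frac{93}{40} - \frac{21 Z}{40}$ ($R{\left(Z \right)} = -6 + 3 \frac{-7 + Z}{- \frac{40}{7}} = -6 + 3 \left(-7 + Z\right) \left(- \frac{7}{40}\right) = -6 + 3 \left(\frac{49}{40} - \frac{7 Z}{40}\right) = -6 - \left(- \frac{147}{40} + \frac{21 Z}{40}\right) = - \frac{93}{40} - \frac{21 Z}{40}$)
$T{\left(s \right)} = - \frac{1}{20}$ ($T{\left(s \right)} = \frac{- \frac{93}{40} - - \frac{21}{8}}{-6} = \left(- \frac{93}{40} + \frac{21}{8}\right) \left(- \frac{1}{6}\right) = \frac{3}{10} \left(- \frac{1}{6}\right) = - \frac{1}{20}$)
$28 \left(-29\right) T{\left(5 \right)} = 28 \left(-29\right) \left(- \frac{1}{20}\right) = \left(-812\right) \left(- \frac{1}{20}\right) = \frac{203}{5}$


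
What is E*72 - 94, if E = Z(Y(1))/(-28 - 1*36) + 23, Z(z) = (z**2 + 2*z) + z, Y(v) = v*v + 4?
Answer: 1517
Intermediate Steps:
Y(v) = 4 + v**2 (Y(v) = v**2 + 4 = 4 + v**2)
Z(z) = z**2 + 3*z
E = 179/8 (E = ((4 + 1**2)*(3 + (4 + 1**2)))/(-28 - 1*36) + 23 = ((4 + 1)*(3 + (4 + 1)))/(-28 - 36) + 23 = (5*(3 + 5))/(-64) + 23 = (5*8)*(-1/64) + 23 = 40*(-1/64) + 23 = -5/8 + 23 = 179/8 ≈ 22.375)
E*72 - 94 = (179/8)*72 - 94 = 1611 - 94 = 1517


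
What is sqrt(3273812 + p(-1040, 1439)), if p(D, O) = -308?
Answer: 4*sqrt(204594) ≈ 1809.3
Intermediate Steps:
sqrt(3273812 + p(-1040, 1439)) = sqrt(3273812 - 308) = sqrt(3273504) = 4*sqrt(204594)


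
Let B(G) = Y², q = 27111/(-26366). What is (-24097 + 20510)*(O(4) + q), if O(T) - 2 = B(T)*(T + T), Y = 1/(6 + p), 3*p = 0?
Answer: -1016272427/237294 ≈ -4282.8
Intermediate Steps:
p = 0 (p = (⅓)*0 = 0)
Y = ⅙ (Y = 1/(6 + 0) = 1/6 = ⅙ ≈ 0.16667)
q = -27111/26366 (q = 27111*(-1/26366) = -27111/26366 ≈ -1.0283)
B(G) = 1/36 (B(G) = (⅙)² = 1/36)
O(T) = 2 + T/18 (O(T) = 2 + (T + T)/36 = 2 + (2*T)/36 = 2 + T/18)
(-24097 + 20510)*(O(4) + q) = (-24097 + 20510)*((2 + (1/18)*4) - 27111/26366) = -3587*((2 + 2/9) - 27111/26366) = -3587*(20/9 - 27111/26366) = -3587*283321/237294 = -1016272427/237294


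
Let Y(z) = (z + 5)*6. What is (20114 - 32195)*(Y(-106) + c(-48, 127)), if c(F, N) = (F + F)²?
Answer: -104017410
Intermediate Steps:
Y(z) = 30 + 6*z (Y(z) = (5 + z)*6 = 30 + 6*z)
c(F, N) = 4*F² (c(F, N) = (2*F)² = 4*F²)
(20114 - 32195)*(Y(-106) + c(-48, 127)) = (20114 - 32195)*((30 + 6*(-106)) + 4*(-48)²) = -12081*((30 - 636) + 4*2304) = -12081*(-606 + 9216) = -12081*8610 = -104017410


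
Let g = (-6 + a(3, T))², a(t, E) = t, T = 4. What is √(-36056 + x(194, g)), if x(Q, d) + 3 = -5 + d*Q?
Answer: I*√34318 ≈ 185.25*I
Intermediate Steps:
g = 9 (g = (-6 + 3)² = (-3)² = 9)
x(Q, d) = -8 + Q*d (x(Q, d) = -3 + (-5 + d*Q) = -3 + (-5 + Q*d) = -8 + Q*d)
√(-36056 + x(194, g)) = √(-36056 + (-8 + 194*9)) = √(-36056 + (-8 + 1746)) = √(-36056 + 1738) = √(-34318) = I*√34318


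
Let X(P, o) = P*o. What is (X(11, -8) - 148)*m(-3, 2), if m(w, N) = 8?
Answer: -1888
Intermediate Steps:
(X(11, -8) - 148)*m(-3, 2) = (11*(-8) - 148)*8 = (-88 - 148)*8 = -236*8 = -1888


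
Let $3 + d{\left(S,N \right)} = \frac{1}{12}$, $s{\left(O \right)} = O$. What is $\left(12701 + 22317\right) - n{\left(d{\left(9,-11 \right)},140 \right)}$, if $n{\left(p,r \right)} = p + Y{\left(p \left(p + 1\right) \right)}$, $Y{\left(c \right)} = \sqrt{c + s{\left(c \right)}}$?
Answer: $\frac{420251}{12} - \frac{\sqrt{1610}}{12} \approx 35018.0$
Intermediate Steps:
$Y{\left(c \right)} = \sqrt{2} \sqrt{c}$ ($Y{\left(c \right)} = \sqrt{c + c} = \sqrt{2 c} = \sqrt{2} \sqrt{c}$)
$d{\left(S,N \right)} = - \frac{35}{12}$ ($d{\left(S,N \right)} = -3 + \frac{1}{12} = - \frac{35}{12}$)
$n{\left(p,r \right)} = p + \sqrt{2} \sqrt{p \left(1 + p\right)}$ ($n{\left(p,r \right)} = p + \sqrt{2} \sqrt{p \left(p + 1\right)} = p + \sqrt{2} \sqrt{p \left(1 + p\right)}$)
$\left(12701 + 22317\right) - n{\left(d{\left(9,-11 \right)},140 \right)} = \left(12701 + 22317\right) - \left(- \frac{35}{12} + \sqrt{2} \sqrt{- \frac{35 \left(1 - \frac{35}{12}\right)}{12}}\right) = 35018 - \left(- \frac{35}{12} + \sqrt{2} \sqrt{\left(- \frac{35}{12}\right) \left(- \frac{23}{12}\right)}\right) = 35018 - \left(- \frac{35}{12} + \sqrt{2} \sqrt{\frac{805}{144}}\right) = 35018 - \left(- \frac{35}{12} + \sqrt{2} \frac{\sqrt{805}}{12}\right) = 35018 - \left(- \frac{35}{12} + \frac{\sqrt{1610}}{12}\right) = 35018 + \left(\frac{35}{12} - \frac{\sqrt{1610}}{12}\right) = \frac{420251}{12} - \frac{\sqrt{1610}}{12}$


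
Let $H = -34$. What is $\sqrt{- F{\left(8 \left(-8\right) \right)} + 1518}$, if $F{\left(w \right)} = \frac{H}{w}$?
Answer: $\frac{7 \sqrt{1982}}{8} \approx 38.955$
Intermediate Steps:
$F{\left(w \right)} = - \frac{34}{w}$
$\sqrt{- F{\left(8 \left(-8\right) \right)} + 1518} = \sqrt{- \frac{-34}{8 \left(-8\right)} + 1518} = \sqrt{- \frac{-34}{-64} + 1518} = \sqrt{- \frac{\left(-34\right) \left(-1\right)}{64} + 1518} = \sqrt{\left(-1\right) \frac{17}{32} + 1518} = \sqrt{- \frac{17}{32} + 1518} = \sqrt{\frac{48559}{32}} = \frac{7 \sqrt{1982}}{8}$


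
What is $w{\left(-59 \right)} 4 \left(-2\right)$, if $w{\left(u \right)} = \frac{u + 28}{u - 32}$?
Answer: $- \frac{248}{91} \approx -2.7253$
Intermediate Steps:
$w{\left(u \right)} = \frac{28 + u}{-32 + u}$
$w{\left(-59 \right)} 4 \left(-2\right) = \frac{28 - 59}{-32 - 59} \cdot 4 \left(-2\right) = \frac{1}{-91} \left(-31\right) \left(-8\right) = \left(- \frac{1}{91}\right) \left(-31\right) \left(-8\right) = \frac{31}{91} \left(-8\right) = - \frac{248}{91}$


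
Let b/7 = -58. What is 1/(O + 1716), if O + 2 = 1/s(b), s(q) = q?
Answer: 406/695883 ≈ 0.00058343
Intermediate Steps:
b = -406 (b = 7*(-58) = -406)
O = -813/406 (O = -2 + 1/(-406) = -2 - 1/406 = -813/406 ≈ -2.0025)
1/(O + 1716) = 1/(-813/406 + 1716) = 1/(695883/406) = 406/695883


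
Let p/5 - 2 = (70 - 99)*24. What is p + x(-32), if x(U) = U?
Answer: -3502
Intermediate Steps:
p = -3470 (p = 10 + 5*((70 - 99)*24) = 10 + 5*(-29*24) = 10 + 5*(-696) = 10 - 3480 = -3470)
p + x(-32) = -3470 - 32 = -3502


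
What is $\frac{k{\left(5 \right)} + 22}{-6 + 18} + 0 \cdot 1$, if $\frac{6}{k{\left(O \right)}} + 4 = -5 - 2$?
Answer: $\frac{59}{33} \approx 1.7879$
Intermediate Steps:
$k{\left(O \right)} = - \frac{6}{11}$ ($k{\left(O \right)} = \frac{6}{-4 - 7} = \frac{6}{-11} = 6 \left(- \frac{1}{11}\right) = - \frac{6}{11}$)
$\frac{k{\left(5 \right)} + 22}{-6 + 18} + 0 \cdot 1 = \frac{- \frac{6}{11} + 22}{-6 + 18} + 0 \cdot 1 = \frac{236}{11 \cdot 12} + 0 = \frac{236}{11} \cdot \frac{1}{12} + 0 = \frac{59}{33} + 0 = \frac{59}{33}$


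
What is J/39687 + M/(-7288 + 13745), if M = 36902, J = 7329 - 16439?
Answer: 1405706404/256258959 ≈ 5.4855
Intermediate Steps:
J = -9110
J/39687 + M/(-7288 + 13745) = -9110/39687 + 36902/(-7288 + 13745) = -9110*1/39687 + 36902/6457 = -9110/39687 + 36902*(1/6457) = -9110/39687 + 36902/6457 = 1405706404/256258959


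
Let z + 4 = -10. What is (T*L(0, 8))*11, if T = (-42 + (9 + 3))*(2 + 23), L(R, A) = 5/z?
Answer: 20625/7 ≈ 2946.4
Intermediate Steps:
z = -14 (z = -4 - 10 = -14)
L(R, A) = -5/14 (L(R, A) = 5/(-14) = 5*(-1/14) = -5/14)
T = -750 (T = (-42 + 12)*25 = -30*25 = -750)
(T*L(0, 8))*11 = -750*(-5/14)*11 = (1875/7)*11 = 20625/7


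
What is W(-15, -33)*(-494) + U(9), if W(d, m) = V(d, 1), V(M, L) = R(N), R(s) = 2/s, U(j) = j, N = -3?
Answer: 1015/3 ≈ 338.33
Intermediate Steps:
V(M, L) = -⅔ (V(M, L) = 2/(-3) = 2*(-⅓) = -⅔)
W(d, m) = -⅔
W(-15, -33)*(-494) + U(9) = -⅔*(-494) + 9 = 988/3 + 9 = 1015/3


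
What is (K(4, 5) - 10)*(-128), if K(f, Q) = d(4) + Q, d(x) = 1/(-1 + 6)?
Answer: 3072/5 ≈ 614.40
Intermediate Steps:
d(x) = ⅕ (d(x) = 1/5 = ⅕)
K(f, Q) = ⅕ + Q
(K(4, 5) - 10)*(-128) = ((⅕ + 5) - 10)*(-128) = (26/5 - 10)*(-128) = -24/5*(-128) = 3072/5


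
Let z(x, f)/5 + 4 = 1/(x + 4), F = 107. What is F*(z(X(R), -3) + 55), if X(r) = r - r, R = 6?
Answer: 15515/4 ≈ 3878.8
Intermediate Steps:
X(r) = 0
z(x, f) = -20 + 5/(4 + x) (z(x, f) = -20 + 5/(x + 4) = -20 + 5/(4 + x))
F*(z(X(R), -3) + 55) = 107*(5*(-15 - 4*0)/(4 + 0) + 55) = 107*(5*(-15 + 0)/4 + 55) = 107*(5*(¼)*(-15) + 55) = 107*(-75/4 + 55) = 107*(145/4) = 15515/4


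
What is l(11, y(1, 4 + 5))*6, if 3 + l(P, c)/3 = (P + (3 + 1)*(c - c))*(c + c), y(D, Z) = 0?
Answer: -54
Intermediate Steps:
l(P, c) = -9 + 6*P*c (l(P, c) = -9 + 3*((P + (3 + 1)*(c - c))*(c + c)) = -9 + 3*((P + 4*0)*(2*c)) = -9 + 3*((P + 0)*(2*c)) = -9 + 3*(P*(2*c)) = -9 + 3*(2*P*c) = -9 + 6*P*c)
l(11, y(1, 4 + 5))*6 = (-9 + 6*11*0)*6 = (-9 + 0)*6 = -9*6 = -54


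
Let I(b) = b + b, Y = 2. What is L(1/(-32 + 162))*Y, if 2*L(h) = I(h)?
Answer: 1/65 ≈ 0.015385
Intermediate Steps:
I(b) = 2*b
L(h) = h (L(h) = (2*h)/2 = h)
L(1/(-32 + 162))*Y = 2/(-32 + 162) = 2/130 = (1/130)*2 = 1/65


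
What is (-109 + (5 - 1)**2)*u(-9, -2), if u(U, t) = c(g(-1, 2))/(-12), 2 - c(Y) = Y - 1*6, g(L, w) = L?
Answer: 279/4 ≈ 69.750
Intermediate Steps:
c(Y) = 8 - Y (c(Y) = 2 - (Y - 1*6) = 2 - (Y - 6) = 2 - (-6 + Y) = 2 + (6 - Y) = 8 - Y)
u(U, t) = -3/4 (u(U, t) = (8 - 1*(-1))/(-12) = (8 + 1)*(-1/12) = 9*(-1/12) = -3/4)
(-109 + (5 - 1)**2)*u(-9, -2) = (-109 + (5 - 1)**2)*(-3/4) = (-109 + 4**2)*(-3/4) = (-109 + 16)*(-3/4) = -93*(-3/4) = 279/4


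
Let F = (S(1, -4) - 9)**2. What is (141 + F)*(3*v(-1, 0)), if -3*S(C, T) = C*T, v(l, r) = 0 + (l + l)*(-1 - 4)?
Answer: 17980/3 ≈ 5993.3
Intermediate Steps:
v(l, r) = -10*l (v(l, r) = 0 + (2*l)*(-5) = 0 - 10*l = -10*l)
S(C, T) = -C*T/3
F = 529/9 (F = (-1/3*1*(-4) - 9)**2 = (4/3 - 9)**2 = (-23/3)**2 = 529/9 ≈ 58.778)
(141 + F)*(3*v(-1, 0)) = (141 + 529/9)*(3*(-10*(-1))) = 1798*(3*10)/9 = (1798/9)*30 = 17980/3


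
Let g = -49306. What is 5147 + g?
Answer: -44159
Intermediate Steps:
5147 + g = 5147 - 49306 = -44159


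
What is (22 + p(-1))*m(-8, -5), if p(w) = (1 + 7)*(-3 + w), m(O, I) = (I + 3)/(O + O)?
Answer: -5/4 ≈ -1.2500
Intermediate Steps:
m(O, I) = (3 + I)/(2*O) (m(O, I) = (3 + I)/((2*O)) = (3 + I)*(1/(2*O)) = (3 + I)/(2*O))
p(w) = -24 + 8*w (p(w) = 8*(-3 + w) = -24 + 8*w)
(22 + p(-1))*m(-8, -5) = (22 + (-24 + 8*(-1)))*((½)*(3 - 5)/(-8)) = (22 + (-24 - 8))*((½)*(-⅛)*(-2)) = (22 - 32)*(⅛) = -10*⅛ = -5/4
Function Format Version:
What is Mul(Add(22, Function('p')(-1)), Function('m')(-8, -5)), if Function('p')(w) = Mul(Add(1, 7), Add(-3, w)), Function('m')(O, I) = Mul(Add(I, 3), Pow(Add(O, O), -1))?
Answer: Rational(-5, 4) ≈ -1.2500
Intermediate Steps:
Function('m')(O, I) = Mul(Rational(1, 2), Pow(O, -1), Add(3, I)) (Function('m')(O, I) = Mul(Add(3, I), Pow(Mul(2, O), -1)) = Mul(Add(3, I), Mul(Rational(1, 2), Pow(O, -1))) = Mul(Rational(1, 2), Pow(O, -1), Add(3, I)))
Function('p')(w) = Add(-24, Mul(8, w)) (Function('p')(w) = Mul(8, Add(-3, w)) = Add(-24, Mul(8, w)))
Mul(Add(22, Function('p')(-1)), Function('m')(-8, -5)) = Mul(Add(22, Add(-24, Mul(8, -1))), Mul(Rational(1, 2), Pow(-8, -1), Add(3, -5))) = Mul(Add(22, Add(-24, -8)), Mul(Rational(1, 2), Rational(-1, 8), -2)) = Mul(Add(22, -32), Rational(1, 8)) = Mul(-10, Rational(1, 8)) = Rational(-5, 4)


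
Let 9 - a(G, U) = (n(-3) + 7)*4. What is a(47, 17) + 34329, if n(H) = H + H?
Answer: 34334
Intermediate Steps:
n(H) = 2*H
a(G, U) = 5 (a(G, U) = 9 - (2*(-3) + 7)*4 = 9 - (-6 + 7)*4 = 9 - 4 = 5)
a(47, 17) + 34329 = 5 + 34329 = 34334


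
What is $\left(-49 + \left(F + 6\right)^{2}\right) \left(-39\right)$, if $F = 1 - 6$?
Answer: $1872$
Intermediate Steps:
$F = -5$ ($F = 1 - 6 = -5$)
$\left(-49 + \left(F + 6\right)^{2}\right) \left(-39\right) = \left(-49 + \left(-5 + 6\right)^{2}\right) \left(-39\right) = \left(-49 + 1^{2}\right) \left(-39\right) = \left(-49 + 1\right) \left(-39\right) = \left(-48\right) \left(-39\right) = 1872$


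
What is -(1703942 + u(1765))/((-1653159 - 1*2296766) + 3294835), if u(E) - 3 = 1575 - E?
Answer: 340751/131018 ≈ 2.6008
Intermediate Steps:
u(E) = 1578 - E (u(E) = 3 + (1575 - E) = 1578 - E)
-(1703942 + u(1765))/((-1653159 - 1*2296766) + 3294835) = -(1703942 + (1578 - 1*1765))/((-1653159 - 1*2296766) + 3294835) = -(1703942 + (1578 - 1765))/((-1653159 - 2296766) + 3294835) = -(1703942 - 187)/(-3949925 + 3294835) = -1703755/(-655090) = -1703755*(-1)/655090 = -1*(-340751/131018) = 340751/131018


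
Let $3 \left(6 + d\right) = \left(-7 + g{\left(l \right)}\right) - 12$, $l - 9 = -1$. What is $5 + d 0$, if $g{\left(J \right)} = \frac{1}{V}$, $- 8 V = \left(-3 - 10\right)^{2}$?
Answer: $5$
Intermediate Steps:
$l = 8$ ($l = 9 - 1 = 8$)
$V = - \frac{169}{8}$ ($V = - \frac{\left(-3 - 10\right)^{2}}{8} = - \frac{\left(-13\right)^{2}}{8} = \left(- \frac{1}{8}\right) 169 = - \frac{169}{8} \approx -21.125$)
$g{\left(J \right)} = - \frac{8}{169}$ ($g{\left(J \right)} = \frac{1}{- \frac{169}{8}} = - \frac{8}{169}$)
$d = - \frac{2087}{169}$ ($d = -6 + \frac{\left(-7 - \frac{8}{169}\right) - 12}{3} = -6 + \frac{- \frac{1191}{169} - 12}{3} = -6 + \frac{1}{3} \left(- \frac{3219}{169}\right) = -6 - \frac{1073}{169} = - \frac{2087}{169} \approx -12.349$)
$5 + d 0 = 5 - 0 = 5 + 0 = 5$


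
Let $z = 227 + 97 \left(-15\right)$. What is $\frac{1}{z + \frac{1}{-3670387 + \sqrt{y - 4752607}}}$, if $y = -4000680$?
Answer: $- \frac{16543308368863155}{20315182681471189577} + \frac{i \sqrt{8753287}}{20315182681471189577} \approx -0.00081433 + 1.4563 \cdot 10^{-16} i$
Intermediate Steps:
$z = -1228$ ($z = 227 - 1455 = -1228$)
$\frac{1}{z + \frac{1}{-3670387 + \sqrt{y - 4752607}}} = \frac{1}{-1228 + \frac{1}{-3670387 + \sqrt{-4000680 - 4752607}}} = \frac{1}{-1228 + \frac{1}{-3670387 + \sqrt{-8753287}}} = \frac{1}{-1228 + \frac{1}{-3670387 + i \sqrt{8753287}}}$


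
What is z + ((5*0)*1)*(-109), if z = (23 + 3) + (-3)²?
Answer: 35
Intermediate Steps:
z = 35 (z = 26 + 9 = 35)
z + ((5*0)*1)*(-109) = 35 + ((5*0)*1)*(-109) = 35 + (0*1)*(-109) = 35 + 0*(-109) = 35 + 0 = 35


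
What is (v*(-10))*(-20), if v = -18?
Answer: -3600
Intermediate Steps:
(v*(-10))*(-20) = -18*(-10)*(-20) = 180*(-20) = -3600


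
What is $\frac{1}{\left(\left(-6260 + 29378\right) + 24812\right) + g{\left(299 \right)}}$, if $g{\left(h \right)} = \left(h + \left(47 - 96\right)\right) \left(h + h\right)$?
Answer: $\frac{1}{197430} \approx 5.0651 \cdot 10^{-6}$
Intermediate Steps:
$g{\left(h \right)} = 2 h \left(-49 + h\right)$ ($g{\left(h \right)} = \left(h + \left(47 - 96\right)\right) 2 h = \left(h - 49\right) 2 h = \left(-49 + h\right) 2 h = 2 h \left(-49 + h\right)$)
$\frac{1}{\left(\left(-6260 + 29378\right) + 24812\right) + g{\left(299 \right)}} = \frac{1}{\left(\left(-6260 + 29378\right) + 24812\right) + 2 \cdot 299 \left(-49 + 299\right)} = \frac{1}{\left(23118 + 24812\right) + 2 \cdot 299 \cdot 250} = \frac{1}{47930 + 149500} = \frac{1}{197430}$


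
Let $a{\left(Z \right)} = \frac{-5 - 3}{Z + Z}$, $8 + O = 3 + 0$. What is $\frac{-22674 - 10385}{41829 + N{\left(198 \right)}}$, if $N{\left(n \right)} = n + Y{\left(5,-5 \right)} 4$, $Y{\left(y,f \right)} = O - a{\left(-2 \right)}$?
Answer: $- \frac{33059}{41999} \approx -0.78714$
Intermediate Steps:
$O = -5$ ($O = -8 + \left(3 + 0\right) = -8 + 3 = -5$)
$a{\left(Z \right)} = - \frac{4}{Z}$ ($a{\left(Z \right)} = - \frac{8}{2 Z} = - 8 \frac{1}{2 Z} = - \frac{4}{Z}$)
$Y{\left(y,f \right)} = -7$ ($Y{\left(y,f \right)} = -5 - - \frac{4}{-2} = -5 - \left(-4\right) \left(- \frac{1}{2}\right) = -5 - 2 = -7$)
$N{\left(n \right)} = -28 + n$ ($N{\left(n \right)} = n - 28 = -28 + n$)
$\frac{-22674 - 10385}{41829 + N{\left(198 \right)}} = \frac{-22674 - 10385}{41829 + \left(-28 + 198\right)} = - \frac{33059}{41829 + 170} = - \frac{33059}{41999}$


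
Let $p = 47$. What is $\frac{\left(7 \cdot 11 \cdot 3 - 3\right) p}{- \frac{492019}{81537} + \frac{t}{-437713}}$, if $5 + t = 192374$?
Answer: $- \frac{95612987276199}{57762075925} \approx -1655.3$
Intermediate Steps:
$t = 192369$ ($t = -5 + 192374 = 192369$)
$\frac{\left(7 \cdot 11 \cdot 3 - 3\right) p}{- \frac{492019}{81537} + \frac{t}{-437713}} = \frac{\left(7 \cdot 11 \cdot 3 - 3\right) 47}{- \frac{492019}{81537} + \frac{192369}{-437713}} = \frac{\left(7 \cdot 33 - 3\right) 47}{\left(-492019\right) \frac{1}{81537} + 192369 \left(- \frac{1}{437713}\right)} = \frac{\left(231 - 3\right) 47}{- \frac{492019}{81537} - \frac{192369}{437713}} = \frac{228 \cdot 47}{- \frac{231048303700}{35689804881}} = 10716 \left(- \frac{35689804881}{231048303700}\right) = - \frac{95612987276199}{57762075925}$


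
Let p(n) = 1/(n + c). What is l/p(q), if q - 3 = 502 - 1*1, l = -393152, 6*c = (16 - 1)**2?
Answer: -212891808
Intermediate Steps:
c = 75/2 (c = (16 - 1)**2/6 = (1/6)*15**2 = (1/6)*225 = 75/2 ≈ 37.500)
q = 504 (q = 3 + (502 - 1*1) = 3 + (502 - 1) = 3 + 501 = 504)
p(n) = 1/(75/2 + n) (p(n) = 1/(n + 75/2) = 1/(75/2 + n))
l/p(q) = -393152/(2/(75 + 2*504)) = -393152/(2/(75 + 1008)) = -393152/(2/1083) = -393152/(2*(1/1083)) = -393152/2/1083 = -393152*1083/2 = -212891808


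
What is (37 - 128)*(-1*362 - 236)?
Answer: 54418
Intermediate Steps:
(37 - 128)*(-1*362 - 236) = -91*(-362 - 236) = -91*(-598) = 54418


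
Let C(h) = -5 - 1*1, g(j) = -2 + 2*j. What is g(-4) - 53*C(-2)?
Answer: 308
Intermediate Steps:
C(h) = -6 (C(h) = -5 - 1 = -6)
g(-4) - 53*C(-2) = (-2 + 2*(-4)) - 53*(-6) = (-2 - 8) + 318 = -10 + 318 = 308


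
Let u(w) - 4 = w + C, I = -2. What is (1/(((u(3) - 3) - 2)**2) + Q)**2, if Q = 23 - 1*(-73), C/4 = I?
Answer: 11950849/1296 ≈ 9221.3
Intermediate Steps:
C = -8 (C = 4*(-2) = -8)
Q = 96 (Q = 23 + 73 = 96)
u(w) = -4 + w (u(w) = 4 + (w - 8) = 4 + (-8 + w) = -4 + w)
(1/(((u(3) - 3) - 2)**2) + Q)**2 = (1/((((-4 + 3) - 3) - 2)**2) + 96)**2 = (1/(((-1 - 3) - 2)**2) + 96)**2 = (1/((-4 - 2)**2) + 96)**2 = (1/((-6)**2) + 96)**2 = (1/36 + 96)**2 = (3457/36)**2 = 11950849/1296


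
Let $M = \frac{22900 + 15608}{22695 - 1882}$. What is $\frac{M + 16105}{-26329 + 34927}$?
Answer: $\frac{335231873}{178950174} \approx 1.8733$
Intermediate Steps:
$M = \frac{38508}{20813} \approx 1.8502$
$\frac{M + 16105}{-26329 + 34927} = \frac{\frac{38508}{20813} + 16105}{-26329 + 34927} = \frac{335231873}{20813 \cdot 8598} = \frac{335231873}{20813} \cdot \frac{1}{8598} = \frac{335231873}{178950174}$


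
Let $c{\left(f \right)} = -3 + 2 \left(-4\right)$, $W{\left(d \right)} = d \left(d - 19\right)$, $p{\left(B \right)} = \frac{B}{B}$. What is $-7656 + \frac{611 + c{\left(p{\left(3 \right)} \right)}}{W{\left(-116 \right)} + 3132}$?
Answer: $- \frac{5994623}{783} \approx -7656.0$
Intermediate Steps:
$p{\left(B \right)} = 1$
$W{\left(d \right)} = d \left(-19 + d\right)$
$c{\left(f \right)} = -11$ ($c{\left(f \right)} = -3 - 8 = -11$)
$-7656 + \frac{611 + c{\left(p{\left(3 \right)} \right)}}{W{\left(-116 \right)} + 3132} = -7656 + \frac{611 - 11}{- 116 \left(-19 - 116\right) + 3132} = -7656 + \frac{600}{\left(-116\right) \left(-135\right) + 3132} = -7656 + \frac{600}{15660 + 3132} = -7656 + \frac{600}{18792} = -7656 + 600 \cdot \frac{1}{18792} = -7656 + \frac{25}{783} = - \frac{5994623}{783}$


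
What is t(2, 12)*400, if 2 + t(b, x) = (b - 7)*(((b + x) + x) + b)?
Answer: -56800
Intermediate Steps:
t(b, x) = -2 + (-7 + b)*(2*b + 2*x) (t(b, x) = -2 + (b - 7)*(((b + x) + x) + b) = -2 + (-7 + b)*((b + 2*x) + b) = -2 + (-7 + b)*(2*b + 2*x))
t(2, 12)*400 = (-2 - 14*2 - 14*12 + 2*2² + 2*2*12)*400 = (-2 - 28 - 168 + 2*4 + 48)*400 = (-2 - 28 - 168 + 8 + 48)*400 = -142*400 = -56800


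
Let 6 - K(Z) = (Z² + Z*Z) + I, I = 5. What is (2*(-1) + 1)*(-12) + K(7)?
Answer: -85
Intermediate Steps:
K(Z) = 1 - 2*Z² (K(Z) = 6 - ((Z² + Z*Z) + 5) = 6 - ((Z² + Z²) + 5) = 6 - (2*Z² + 5) = 6 - (5 + 2*Z²) = 6 + (-5 - 2*Z²) = 1 - 2*Z²)
(2*(-1) + 1)*(-12) + K(7) = (2*(-1) + 1)*(-12) + (1 - 2*7²) = (-2 + 1)*(-12) + (1 - 2*49) = -1*(-12) + (1 - 98) = 12 - 97 = -85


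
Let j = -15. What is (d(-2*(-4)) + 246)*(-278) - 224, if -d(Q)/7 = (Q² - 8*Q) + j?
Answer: -97802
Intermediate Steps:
d(Q) = 105 - 7*Q² + 56*Q (d(Q) = -7*((Q² - 8*Q) - 15) = -7*(-15 + Q² - 8*Q) = 105 - 7*Q² + 56*Q)
(d(-2*(-4)) + 246)*(-278) - 224 = ((105 - 7*(-2*(-4))² + 56*(-2*(-4))) + 246)*(-278) - 224 = ((105 - 7*8² + 56*8) + 246)*(-278) - 224 = ((105 - 7*64 + 448) + 246)*(-278) - 224 = ((105 - 448 + 448) + 246)*(-278) - 224 = (105 + 246)*(-278) - 224 = 351*(-278) - 224 = -97578 - 224 = -97802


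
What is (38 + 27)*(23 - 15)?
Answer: 520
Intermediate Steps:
(38 + 27)*(23 - 15) = 65*8 = 520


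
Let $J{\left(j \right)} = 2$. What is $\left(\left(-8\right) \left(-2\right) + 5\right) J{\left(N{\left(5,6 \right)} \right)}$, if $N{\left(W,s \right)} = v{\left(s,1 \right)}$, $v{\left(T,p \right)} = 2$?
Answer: $42$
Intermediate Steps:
$N{\left(W,s \right)} = 2$
$\left(\left(-8\right) \left(-2\right) + 5\right) J{\left(N{\left(5,6 \right)} \right)} = \left(\left(-8\right) \left(-2\right) + 5\right) 2 = \left(16 + 5\right) 2 = 21 \cdot 2 = 42$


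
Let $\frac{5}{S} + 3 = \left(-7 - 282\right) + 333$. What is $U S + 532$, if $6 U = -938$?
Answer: $\frac{63091}{123} \approx 512.93$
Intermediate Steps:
$S = \frac{5}{41}$ ($S = \frac{5}{-3 + \left(\left(-7 - 282\right) + 333\right)} = \frac{5}{-3 + \left(-289 + 333\right)} = \frac{5}{-3 + 44} = \frac{5}{41} \approx 0.12195$)
$U = - \frac{469}{3}$ ($U = \frac{1}{6} \left(-938\right) = - \frac{469}{3} \approx -156.33$)
$U S + 532 = \left(- \frac{469}{3}\right) \frac{5}{41} + 532 = - \frac{2345}{123} + 532 = \frac{63091}{123}$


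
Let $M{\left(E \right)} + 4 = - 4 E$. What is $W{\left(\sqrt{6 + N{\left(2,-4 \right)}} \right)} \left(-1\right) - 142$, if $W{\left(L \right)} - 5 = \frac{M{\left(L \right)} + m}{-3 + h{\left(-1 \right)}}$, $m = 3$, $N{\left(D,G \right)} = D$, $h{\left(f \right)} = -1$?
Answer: $- \frac{589}{4} - 2 \sqrt{2} \approx -150.08$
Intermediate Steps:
$M{\left(E \right)} = -4 - 4 E$
$W{\left(L \right)} = \frac{21}{4} + L$ ($W{\left(L \right)} = 5 + \frac{\left(-4 - 4 L\right) + 3}{-3 - 1} = 5 + \frac{-1 - 4 L}{-4} = 5 + \left(-1 - 4 L\right) \left(- \frac{1}{4}\right) = 5 + \left(\frac{1}{4} + L\right) = \frac{21}{4} + L$)
$W{\left(\sqrt{6 + N{\left(2,-4 \right)}} \right)} \left(-1\right) - 142 = \left(\frac{21}{4} + \sqrt{6 + 2}\right) \left(-1\right) - 142 = \left(\frac{21}{4} + \sqrt{8}\right) \left(-1\right) - 142 = \left(\frac{21}{4} + 2 \sqrt{2}\right) \left(-1\right) - 142 = \left(- \frac{21}{4} - 2 \sqrt{2}\right) - 142 = - \frac{589}{4} - 2 \sqrt{2}$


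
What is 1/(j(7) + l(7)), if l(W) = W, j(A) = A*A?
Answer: 1/56 ≈ 0.017857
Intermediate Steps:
j(A) = A²
1/(j(7) + l(7)) = 1/(7² + 7) = 1/(49 + 7) = 1/56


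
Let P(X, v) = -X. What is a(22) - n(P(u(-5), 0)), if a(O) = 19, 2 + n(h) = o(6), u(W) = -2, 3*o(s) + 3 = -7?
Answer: 73/3 ≈ 24.333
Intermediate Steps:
o(s) = -10/3 (o(s) = -1 + (1/3)*(-7) = -1 - 7/3 = -10/3)
n(h) = -16/3 (n(h) = -2 - 10/3 = -16/3)
a(22) - n(P(u(-5), 0)) = 19 - 1*(-16/3) = 19 + 16/3 = 73/3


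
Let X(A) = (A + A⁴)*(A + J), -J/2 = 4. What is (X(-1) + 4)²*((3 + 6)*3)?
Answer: 432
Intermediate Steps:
J = -8 (J = -2*4 = -8)
X(A) = (-8 + A)*(A + A⁴) (X(A) = (A + A⁴)*(A - 8) = (A + A⁴)*(-8 + A) = (-8 + A)*(A + A⁴))
(X(-1) + 4)²*((3 + 6)*3) = (-(-8 - 1 + (-1)⁴ - 8*(-1)³) + 4)²*((3 + 6)*3) = (-(-8 - 1 + 1 - 8*(-1)) + 4)²*(9*3) = (-(-8 - 1 + 1 + 8) + 4)²*27 = (-1*0 + 4)²*27 = (0 + 4)²*27 = 4²*27 = 16*27 = 432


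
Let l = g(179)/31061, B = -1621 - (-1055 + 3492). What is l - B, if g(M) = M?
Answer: 126045717/31061 ≈ 4058.0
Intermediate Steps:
B = -4058 (B = -1621 - 1*2437 = -1621 - 2437 = -4058)
l = 179/31061 ≈ 0.0057629
l - B = 179/31061 - 1*(-4058) = 179/31061 + 4058 = 126045717/31061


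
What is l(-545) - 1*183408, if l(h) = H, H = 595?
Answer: -182813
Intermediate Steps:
l(h) = 595
l(-545) - 1*183408 = 595 - 1*183408 = 595 - 183408 = -182813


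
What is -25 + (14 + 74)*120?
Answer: 10535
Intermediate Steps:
-25 + (14 + 74)*120 = -25 + 88*120 = -25 + 10560 = 10535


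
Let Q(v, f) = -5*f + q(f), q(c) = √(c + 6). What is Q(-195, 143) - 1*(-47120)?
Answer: 46405 + √149 ≈ 46417.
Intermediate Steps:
q(c) = √(6 + c)
Q(v, f) = √(6 + f) - 5*f (Q(v, f) = -5*f + √(6 + f) = √(6 + f) - 5*f)
Q(-195, 143) - 1*(-47120) = (√(6 + 143) - 5*143) - 1*(-47120) = (√149 - 715) + 47120 = (-715 + √149) + 47120 = 46405 + √149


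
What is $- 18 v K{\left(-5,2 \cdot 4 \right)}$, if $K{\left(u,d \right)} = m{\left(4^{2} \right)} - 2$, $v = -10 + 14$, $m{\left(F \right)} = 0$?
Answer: $144$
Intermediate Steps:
$v = 4$
$K{\left(u,d \right)} = -2$ ($K{\left(u,d \right)} = 0 - 2 = -2$)
$- 18 v K{\left(-5,2 \cdot 4 \right)} = \left(-18\right) 4 \left(-2\right) = \left(-72\right) \left(-2\right) = 144$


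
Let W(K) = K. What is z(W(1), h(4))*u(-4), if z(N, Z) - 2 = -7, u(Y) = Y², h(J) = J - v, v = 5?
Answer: -80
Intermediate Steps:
h(J) = -5 + J (h(J) = J - 1*5 = J - 5 = -5 + J)
z(N, Z) = -5 (z(N, Z) = 2 - 7 = -5)
z(W(1), h(4))*u(-4) = -5*(-4)² = -5*16 = -80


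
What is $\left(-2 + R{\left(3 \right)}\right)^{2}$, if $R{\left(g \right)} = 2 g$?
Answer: $16$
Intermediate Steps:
$\left(-2 + R{\left(3 \right)}\right)^{2} = \left(-2 + 2 \cdot 3\right)^{2} = \left(-2 + 6\right)^{2} = 4^{2} = 16$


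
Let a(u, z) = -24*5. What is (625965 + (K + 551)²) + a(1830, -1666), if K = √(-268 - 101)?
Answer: 929077 + 3306*I*√41 ≈ 9.2908e+5 + 21169.0*I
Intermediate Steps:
a(u, z) = -120
K = 3*I*√41 (K = √(-369) = 3*I*√41 ≈ 19.209*I)
(625965 + (K + 551)²) + a(1830, -1666) = (625965 + (3*I*√41 + 551)²) - 120 = (625965 + (551 + 3*I*√41)²) - 120 = 625845 + (551 + 3*I*√41)²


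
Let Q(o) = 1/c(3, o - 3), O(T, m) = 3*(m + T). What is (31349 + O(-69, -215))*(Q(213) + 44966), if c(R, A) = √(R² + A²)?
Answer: 1371328102 + 30497*√29/1131 ≈ 1.3713e+9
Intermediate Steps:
O(T, m) = 3*T + 3*m (O(T, m) = 3*(T + m) = 3*T + 3*m)
c(R, A) = √(A² + R²)
Q(o) = (9 + (-3 + o)²)^(-½) (Q(o) = 1/(√((o - 3)² + 3²)) = 1/(√((-3 + o)² + 9)) = 1/(√(9 + (-3 + o)²)) = (9 + (-3 + o)²)^(-½))
(31349 + O(-69, -215))*(Q(213) + 44966) = (31349 + (3*(-69) + 3*(-215)))*((9 + (-3 + 213)²)^(-½) + 44966) = (31349 + (-207 - 645))*((9 + 210²)^(-½) + 44966) = (31349 - 852)*((9 + 44100)^(-½) + 44966) = 30497*(44109^(-½) + 44966) = 30497*(√29/1131 + 44966) = 30497*(44966 + √29/1131) = 1371328102 + 30497*√29/1131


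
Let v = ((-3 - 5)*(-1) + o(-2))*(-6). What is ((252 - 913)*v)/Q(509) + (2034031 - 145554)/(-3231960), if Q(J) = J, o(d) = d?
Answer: 75946485367/1645067640 ≈ 46.166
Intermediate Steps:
v = -36 (v = ((-3 - 5)*(-1) - 2)*(-6) = (-8*(-1) - 2)*(-6) = (8 - 2)*(-6) = 6*(-6) = -36)
((252 - 913)*v)/Q(509) + (2034031 - 145554)/(-3231960) = ((252 - 913)*(-36))/509 + (2034031 - 145554)/(-3231960) = -661*(-36)*(1/509) + 1888477*(-1/3231960) = 23796*(1/509) - 1888477/3231960 = 23796/509 - 1888477/3231960 = 75946485367/1645067640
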